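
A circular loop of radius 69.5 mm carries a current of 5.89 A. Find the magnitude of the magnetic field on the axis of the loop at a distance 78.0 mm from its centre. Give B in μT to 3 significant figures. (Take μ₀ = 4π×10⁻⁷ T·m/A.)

On the axis of a circular loop, B = μ₀IR² / [2(R²+z²)^(3/2)].
R² + z² = (0.0695)² + (0.078)² = 0.01091 m², and (R²+z²)^(3/2) = 1.14×10⁻³ m³.
B = (4π×10⁻⁷ × 5.89 × 0.00483) / (2 × 1.14×10⁻³) = 1.57×10⁻⁵ T.

B ≈ 15.7 μT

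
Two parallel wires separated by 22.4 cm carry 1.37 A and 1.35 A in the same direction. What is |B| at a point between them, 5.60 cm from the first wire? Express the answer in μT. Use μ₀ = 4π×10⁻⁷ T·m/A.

B ≈ 3.29 μT

Each long wire gives B = μ₀I/(2πd). Distances are d₁ = 0.056 m and d₂ = 0.168 m.
B₁ = 4.89×10⁻⁶ T, B₂ = 1.61×10⁻⁶ T.
Between parallel currents the two contributions point in opposite directions, so they subtract. B = |B₁ − B₂| = |4.89×10⁻⁶ − 1.61×10⁻⁶| = 3.29×10⁻⁶ T.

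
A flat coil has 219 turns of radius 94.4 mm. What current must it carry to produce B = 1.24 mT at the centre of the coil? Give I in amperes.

For an N-turn coil, B = Nμ₀I/(2R) with R = 0.0944 m, so I = 2RB/(Nμ₀) = 2 × 0.0944 × 1.24×10⁻³ / (219 × 4π×10⁻⁷) = 0.851 A.

I ≈ 0.851 A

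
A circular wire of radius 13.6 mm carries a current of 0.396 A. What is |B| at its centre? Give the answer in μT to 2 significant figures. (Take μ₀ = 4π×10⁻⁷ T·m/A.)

B ≈ 18 μT

At the centre of a circular loop the Biot–Savart law gives B = μ₀I/(2R).
B = (4π×10⁻⁷ × 0.396) / (2 × 0.0136) = 1.83×10⁻⁵ T.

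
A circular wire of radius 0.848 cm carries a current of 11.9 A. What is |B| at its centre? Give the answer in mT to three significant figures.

B ≈ 0.882 mT

At the centre of a circular loop the Biot–Savart law gives B = μ₀I/(2R).
B = (4π×10⁻⁷ × 11.9) / (2 × 0.00848) = 8.82×10⁻⁴ T.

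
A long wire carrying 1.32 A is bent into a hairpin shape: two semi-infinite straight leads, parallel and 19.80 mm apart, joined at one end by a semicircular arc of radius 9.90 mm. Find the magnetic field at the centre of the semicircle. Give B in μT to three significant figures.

B ≈ 68.6 μT

The semicircular arc contributes B_arc = μ₀I·π/(4πR) = μ₀I/(4R) = 4.19×10⁻⁵ T.
Each semi-infinite lead is at perpendicular distance R = 0.0099 m from the centre, with the perpendicular foot at its near end, so it contributes μ₀I/(4πR); both point the same way, together 2.67×10⁻⁵ T.
Arc and leads all point the same direction: B = 4.19×10⁻⁵ + 2.67×10⁻⁵ = 6.86×10⁻⁵ T.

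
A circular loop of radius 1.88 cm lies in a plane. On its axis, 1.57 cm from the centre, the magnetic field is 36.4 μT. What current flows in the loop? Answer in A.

On the axis of a loop, B = μ₀IR²/[2(R²+z²)^(3/2)], so I = 2B(R²+z²)^(3/2)/(μ₀R²).
R² + z² = 0.0003534 + 0.0002465 = 0.0005999 m²; raised to 3/2 gives 1.47×10⁻⁵ m³.
I = 2 × 3.64×10⁻⁵ × 1.47×10⁻⁵ / (1.26×10⁻⁶ × 0.0003534) = 2.41 A.

I ≈ 2.41 A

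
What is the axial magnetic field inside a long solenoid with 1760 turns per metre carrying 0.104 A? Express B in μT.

Inside a long solenoid, B = μ₀nI with n = 1760 turns/m.
B = 4π×10⁻⁷ × 1760 × 0.104 = 2.30×10⁻⁴ T.

B ≈ 230 μT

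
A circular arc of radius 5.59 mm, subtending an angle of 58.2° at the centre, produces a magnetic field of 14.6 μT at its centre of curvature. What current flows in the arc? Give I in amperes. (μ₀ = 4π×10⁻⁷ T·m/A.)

I ≈ 0.803 A

For a circular arc, B = μ₀Iφ/(4πR) with φ in radians; here φ = 1.016 rad.
So I = 4πRB/(μ₀φ) = 4π × 0.00559 × 1.46×10⁻⁵ / (4π×10⁻⁷ × 1.016) = 0.803 A.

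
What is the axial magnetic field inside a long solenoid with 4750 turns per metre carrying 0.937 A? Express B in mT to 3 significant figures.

Inside a long solenoid, B = μ₀nI with n = 4750 turns/m.
B = 4π×10⁻⁷ × 4750 × 0.937 = 5.59×10⁻³ T.

B ≈ 5.59 mT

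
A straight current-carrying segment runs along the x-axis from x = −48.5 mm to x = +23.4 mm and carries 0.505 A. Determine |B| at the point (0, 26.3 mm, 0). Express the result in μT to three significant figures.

B ≈ 2.96 μT

For a finite straight segment, B = (μ₀I/4πd)(sinθ₁ + sinθ₂), where θ₁, θ₂ are the angles from the perpendicular to each end.
The perpendicular distance is d = 0.0263 m; the end-offsets along the wire are a = 0.0485 m and b = 0.0234 m.
sinθ₁ = 0.0485/√(0.0485²+0.0263²) = 0.8791; sinθ₂ = 0.0234/√(0.0234²+0.0263²) = 0.6647.
B = (4π×10⁻⁷ × 0.505) / (4π × 0.0263) × (0.8791 + 0.6647) = 2.96×10⁻⁶ T.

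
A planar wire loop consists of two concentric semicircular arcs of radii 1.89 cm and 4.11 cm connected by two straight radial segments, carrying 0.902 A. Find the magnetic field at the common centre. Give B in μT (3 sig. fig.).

The radial connectors point toward the centre, so dl × r̂ = 0 and they contribute nothing.
Each semicircle gives μ₀I/(4R): inner arc 1.50×10⁻⁵ T, outer arc 6.89×10⁻⁶ T.
The two arcs carry current in opposite angular senses, so their fields oppose: B = |1.50×10⁻⁵ − 6.89×10⁻⁶| = 8.10×10⁻⁶ T.

B ≈ 8.10 μT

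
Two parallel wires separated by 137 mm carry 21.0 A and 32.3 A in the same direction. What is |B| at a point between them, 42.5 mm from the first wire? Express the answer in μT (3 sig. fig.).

B ≈ 30.5 μT

Each long wire gives B = μ₀I/(2πd). Distances are d₁ = 0.0425 m and d₂ = 0.0945 m.
B₁ = 9.88×10⁻⁵ T, B₂ = 6.84×10⁻⁵ T.
Between parallel currents the two contributions point in opposite directions, so they subtract. B = |B₁ − B₂| = |9.88×10⁻⁵ − 6.84×10⁻⁵| = 3.05×10⁻⁵ T.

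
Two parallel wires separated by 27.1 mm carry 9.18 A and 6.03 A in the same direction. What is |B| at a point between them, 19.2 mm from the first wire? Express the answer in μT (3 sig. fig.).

B ≈ 57.0 μT

Each long wire gives B = μ₀I/(2πd). Distances are d₁ = 0.0192 m and d₂ = 0.0079 m.
B₁ = 9.56×10⁻⁵ T, B₂ = 1.53×10⁻⁴ T.
Between parallel currents the two contributions point in opposite directions, so they subtract. B = |B₁ − B₂| = |9.56×10⁻⁵ − 1.53×10⁻⁴| = 5.70×10⁻⁵ T.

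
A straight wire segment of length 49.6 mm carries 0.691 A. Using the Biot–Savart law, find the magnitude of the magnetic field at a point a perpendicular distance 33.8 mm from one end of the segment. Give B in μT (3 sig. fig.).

For a finite straight segment, B = (μ₀I/4πd)(sinθ₁ + sinθ₂), where θ₁, θ₂ are the angles from the perpendicular to each end.
The perpendicular foot is at one end, so the two end-offsets along the wire are 0 and L = 0.0496 m.
sinθ₁ = 0/√(0²+0.0338²) = 0.0000; sinθ₂ = 0.0496/√(0.0496²+0.0338²) = 0.8264.
B = (4π×10⁻⁷ × 0.691) / (4π × 0.0338) × (0.0000 + 0.8264) = 1.69×10⁻⁶ T.

B ≈ 1.69 μT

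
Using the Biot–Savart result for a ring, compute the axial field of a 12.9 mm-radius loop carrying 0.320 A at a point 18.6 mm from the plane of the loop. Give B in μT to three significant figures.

B ≈ 2.88 μT

On the axis of a circular loop, B = μ₀IR² / [2(R²+z²)^(3/2)].
R² + z² = (0.0129)² + (0.0186)² = 0.0005124 m², and (R²+z²)^(3/2) = 1.16×10⁻⁵ m³.
B = (4π×10⁻⁷ × 0.320 × 0.0001664) / (2 × 1.16×10⁻⁵) = 2.88×10⁻⁶ T.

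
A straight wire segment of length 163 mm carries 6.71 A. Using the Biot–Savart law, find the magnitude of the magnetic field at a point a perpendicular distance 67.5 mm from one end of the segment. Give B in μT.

B ≈ 9.18 μT

For a finite straight segment, B = (μ₀I/4πd)(sinθ₁ + sinθ₂), where θ₁, θ₂ are the angles from the perpendicular to each end.
The perpendicular foot is at one end, so the two end-offsets along the wire are 0 and L = 0.163 m.
sinθ₁ = 0/√(0²+0.0675²) = 0.0000; sinθ₂ = 0.163/√(0.163²+0.0675²) = 0.9239.
B = (4π×10⁻⁷ × 6.71) / (4π × 0.0675) × (0.0000 + 0.9239) = 9.18×10⁻⁶ T.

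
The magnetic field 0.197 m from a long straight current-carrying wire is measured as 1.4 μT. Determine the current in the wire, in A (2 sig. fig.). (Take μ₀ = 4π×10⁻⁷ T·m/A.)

For a long straight wire B = μ₀I/(2πd), so I = 2πdB/μ₀.
I = 2π × 0.197 × 1.40×10⁻⁶ / (4π×10⁻⁷) = 1.38 A.

I ≈ 1.4 A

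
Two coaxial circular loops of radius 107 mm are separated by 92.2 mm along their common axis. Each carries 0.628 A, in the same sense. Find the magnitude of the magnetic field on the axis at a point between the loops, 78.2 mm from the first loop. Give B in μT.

Each loop contributes B = μ₀IR²/[2(R²+z²)^(3/2)] on the axis, with z measured from that loop.
Loop 1 (z = 0.0782 m): B₁ = 1.94×10⁻⁶ T. Loop 2 (z = 0.014 m): B₂ = 3.59×10⁻⁶ T.
The fields add: B = B₁ + B₂ = 5.54×10⁻⁶ T.

B ≈ 5.54 μT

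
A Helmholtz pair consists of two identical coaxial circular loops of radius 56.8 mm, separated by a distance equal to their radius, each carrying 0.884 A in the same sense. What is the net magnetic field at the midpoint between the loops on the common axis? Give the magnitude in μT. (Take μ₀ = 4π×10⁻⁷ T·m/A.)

Each loop contributes B = μ₀IR²/[2(R²+z²)^(3/2)] on the axis, with z measured from that loop.
Loop 1 (z = 0.0284 m): B₁ = 7.00×10⁻⁶ T. Loop 2 (z = 0.0284 m): B₂ = 7.00×10⁻⁶ T.
The fields add: B = B₁ + B₂ = 1.40×10⁻⁵ T.

B ≈ 14.0 μT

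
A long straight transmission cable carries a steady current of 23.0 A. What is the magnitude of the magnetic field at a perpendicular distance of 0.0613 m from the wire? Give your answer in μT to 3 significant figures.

For an infinitely long straight wire, B = μ₀I/(2πd).
B = (4π×10⁻⁷ × 23.0) / (2π × 0.0613) = 7.50×10⁻⁵ T.

B ≈ 75.0 μT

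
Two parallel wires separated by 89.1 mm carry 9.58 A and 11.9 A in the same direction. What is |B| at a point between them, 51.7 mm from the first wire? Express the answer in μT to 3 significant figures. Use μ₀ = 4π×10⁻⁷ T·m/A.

B ≈ 26.6 μT

Each long wire gives B = μ₀I/(2πd). Distances are d₁ = 0.0517 m and d₂ = 0.0374 m.
B₁ = 3.71×10⁻⁵ T, B₂ = 6.36×10⁻⁵ T.
Between parallel currents the two contributions point in opposite directions, so they subtract. B = |B₁ − B₂| = |3.71×10⁻⁵ − 6.36×10⁻⁵| = 2.66×10⁻⁵ T.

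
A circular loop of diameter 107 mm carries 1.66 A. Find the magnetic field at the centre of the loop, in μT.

B ≈ 19.5 μT

At the centre of a circular loop the Biot–Savart law gives B = μ₀I/(2R) (so R = 0.0535 m).
B = (4π×10⁻⁷ × 1.66) / (2 × 0.0535) = 1.95×10⁻⁵ T.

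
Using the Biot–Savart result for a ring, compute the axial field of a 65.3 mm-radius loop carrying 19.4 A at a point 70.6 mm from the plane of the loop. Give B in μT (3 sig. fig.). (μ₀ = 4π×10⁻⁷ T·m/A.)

On the axis of a circular loop, B = μ₀IR² / [2(R²+z²)^(3/2)].
R² + z² = (0.0653)² + (0.0706)² = 0.009248 m², and (R²+z²)^(3/2) = 8.89×10⁻⁴ m³.
B = (4π×10⁻⁷ × 19.4 × 0.004264) / (2 × 8.89×10⁻⁴) = 5.84×10⁻⁵ T.

B ≈ 58.4 μT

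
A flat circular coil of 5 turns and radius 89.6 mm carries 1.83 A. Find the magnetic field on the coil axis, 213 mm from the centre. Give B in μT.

For an N-turn flat coil, B = Nμ₀IR²/[2(R²+z²)^(3/2)] with R = 0.0896 m, z = 0.213 m.
B = 5 × 7.48×10⁻⁷ T = 3.74×10⁻⁶ T.

B ≈ 3.74 μT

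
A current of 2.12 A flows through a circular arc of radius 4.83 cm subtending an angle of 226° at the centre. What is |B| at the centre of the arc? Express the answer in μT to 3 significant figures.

B ≈ 17.3 μT

The Biot–Savart field of a circular arc at its centre is B = μ₀Iφ/(4πR), with φ = 3.944 rad.
B = (4π×10⁻⁷ × 2.12 × 3.944) / (4π × 0.0483) = 1.73×10⁻⁵ T.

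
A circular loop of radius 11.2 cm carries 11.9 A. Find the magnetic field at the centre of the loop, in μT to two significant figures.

At the centre of a circular loop the Biot–Savart law gives B = μ₀I/(2R).
B = (4π×10⁻⁷ × 11.9) / (2 × 0.112) = 6.68×10⁻⁵ T.

B ≈ 67 μT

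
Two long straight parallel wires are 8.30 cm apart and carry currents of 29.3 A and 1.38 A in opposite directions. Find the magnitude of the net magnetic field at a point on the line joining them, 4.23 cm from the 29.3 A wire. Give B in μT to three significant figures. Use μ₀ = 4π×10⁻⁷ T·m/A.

Each long wire gives B = μ₀I/(2πd). Distances are d₁ = 0.0423 m and d₂ = 0.0407 m.
B₁ = 1.39×10⁻⁴ T, B₂ = 6.78×10⁻⁶ T.
Between antiparallel currents both contributions point the same way, so they add. B = B₁ + B₂ = 1.39×10⁻⁴ + 6.78×10⁻⁶ = 1.45×10⁻⁴ T.

B ≈ 145 μT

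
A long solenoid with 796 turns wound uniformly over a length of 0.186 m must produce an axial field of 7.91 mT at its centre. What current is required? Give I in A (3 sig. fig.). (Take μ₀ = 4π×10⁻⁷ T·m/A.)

I ≈ 1.47 A

Inside a long solenoid B = μ₀nI with n = 4280 m⁻¹, so I = B/(μ₀n).
I = 7.91×10⁻³ / (4π×10⁻⁷ × 4280) = 1.47 A.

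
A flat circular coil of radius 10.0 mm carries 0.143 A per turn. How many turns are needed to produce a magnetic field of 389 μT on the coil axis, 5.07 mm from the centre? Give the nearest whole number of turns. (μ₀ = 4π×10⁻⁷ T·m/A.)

For an N-turn coil, B = Nμ₀IR²/[2(R²+z²)^(3/2)]. A single turn gives B₁ = 6.38×10⁻⁶ T with R = 0.01 m, z = 0.00507 m.
N = B/B₁ = 3.89×10⁻⁴ / 6.38×10⁻⁶ = 61.02.

N = 61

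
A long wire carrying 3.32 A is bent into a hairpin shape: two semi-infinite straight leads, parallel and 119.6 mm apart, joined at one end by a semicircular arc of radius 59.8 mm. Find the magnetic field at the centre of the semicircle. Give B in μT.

The semicircular arc contributes B_arc = μ₀I·π/(4πR) = μ₀I/(4R) = 1.74×10⁻⁵ T.
Each semi-infinite lead is at perpendicular distance R = 0.0598 m from the centre, with the perpendicular foot at its near end, so it contributes μ₀I/(4πR); both point the same way, together 1.11×10⁻⁵ T.
Arc and leads all point the same direction: B = 1.74×10⁻⁵ + 1.11×10⁻⁵ = 2.85×10⁻⁵ T.

B ≈ 28.5 μT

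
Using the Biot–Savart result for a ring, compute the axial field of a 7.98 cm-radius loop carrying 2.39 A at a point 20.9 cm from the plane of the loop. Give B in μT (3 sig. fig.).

B ≈ 0.854 μT

On the axis of a circular loop, B = μ₀IR² / [2(R²+z²)^(3/2)].
R² + z² = (0.0798)² + (0.209)² = 0.05005 m², and (R²+z²)^(3/2) = 1.12×10⁻² m³.
B = (4π×10⁻⁷ × 2.39 × 0.006368) / (2 × 1.12×10⁻²) = 8.54×10⁻⁷ T.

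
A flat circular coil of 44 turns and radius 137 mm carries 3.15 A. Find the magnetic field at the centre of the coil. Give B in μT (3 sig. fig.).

B ≈ 636 μT

For an N-turn flat coil, B = Nμ₀I/(2R) with R = 0.137 m.
B = 44 × 1.44×10⁻⁵ T = 6.36×10⁻⁴ T.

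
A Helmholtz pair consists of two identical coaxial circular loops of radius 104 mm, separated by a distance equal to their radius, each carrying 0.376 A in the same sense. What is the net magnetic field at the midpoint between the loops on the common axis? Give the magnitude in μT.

Each loop contributes B = μ₀IR²/[2(R²+z²)^(3/2)] on the axis, with z measured from that loop.
Loop 1 (z = 0.052 m): B₁ = 1.63×10⁻⁶ T. Loop 2 (z = 0.052 m): B₂ = 1.63×10⁻⁶ T.
The fields add: B = B₁ + B₂ = 3.25×10⁻⁶ T.

B ≈ 3.25 μT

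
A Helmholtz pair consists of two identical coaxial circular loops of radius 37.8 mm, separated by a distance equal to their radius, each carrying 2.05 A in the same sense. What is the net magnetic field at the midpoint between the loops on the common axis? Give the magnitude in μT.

Each loop contributes B = μ₀IR²/[2(R²+z²)^(3/2)] on the axis, with z measured from that loop.
Loop 1 (z = 0.0189 m): B₁ = 2.44×10⁻⁵ T. Loop 2 (z = 0.0189 m): B₂ = 2.44×10⁻⁵ T.
The fields add: B = B₁ + B₂ = 4.88×10⁻⁵ T.

B ≈ 48.8 μT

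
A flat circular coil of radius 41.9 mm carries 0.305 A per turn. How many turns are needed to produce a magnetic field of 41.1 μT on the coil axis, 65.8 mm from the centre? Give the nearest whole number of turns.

For an N-turn coil, B = Nμ₀IR²/[2(R²+z²)^(3/2)]. A single turn gives B₁ = 7.09×10⁻⁷ T with R = 0.0419 m, z = 0.0658 m.
N = B/B₁ = 4.11×10⁻⁵ / 7.09×10⁻⁷ = 57.99.

N = 58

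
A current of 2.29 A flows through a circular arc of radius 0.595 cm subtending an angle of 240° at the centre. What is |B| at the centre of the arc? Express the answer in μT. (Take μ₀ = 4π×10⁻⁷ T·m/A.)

B ≈ 161 μT

The Biot–Savart field of a circular arc at its centre is B = μ₀Iφ/(4πR), with φ = 4.189 rad.
B = (4π×10⁻⁷ × 2.29 × 4.189) / (4π × 0.00595) = 1.61×10⁻⁴ T.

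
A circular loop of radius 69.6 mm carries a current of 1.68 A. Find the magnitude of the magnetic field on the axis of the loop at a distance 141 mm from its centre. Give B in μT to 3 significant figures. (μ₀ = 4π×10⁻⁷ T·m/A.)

B ≈ 1.32 μT

On the axis of a circular loop, B = μ₀IR² / [2(R²+z²)^(3/2)].
R² + z² = (0.0696)² + (0.141)² = 0.02473 m², and (R²+z²)^(3/2) = 3.89×10⁻³ m³.
B = (4π×10⁻⁷ × 1.68 × 0.004844) / (2 × 3.89×10⁻³) = 1.32×10⁻⁶ T.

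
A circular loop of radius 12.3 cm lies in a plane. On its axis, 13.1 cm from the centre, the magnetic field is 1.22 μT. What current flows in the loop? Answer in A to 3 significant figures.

On the axis of a loop, B = μ₀IR²/[2(R²+z²)^(3/2)], so I = 2B(R²+z²)^(3/2)/(μ₀R²).
R² + z² = 0.01513 + 0.01716 = 0.03229 m²; raised to 3/2 gives 5.80×10⁻³ m³.
I = 2 × 1.22×10⁻⁶ × 5.80×10⁻³ / (1.26×10⁻⁶ × 0.01513) = 0.745 A.

I ≈ 0.745 A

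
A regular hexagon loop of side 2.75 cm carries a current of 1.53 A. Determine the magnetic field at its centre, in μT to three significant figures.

Each side is a finite straight segment at perpendicular distance d = a/(2 tan(π/6)) = 0.02382 m from the centre, with end-angles ±π/6.
One side contributes B₁ = (μ₀I/4πd)·2 sin(π/6) = 6.42×10⁻⁶ T.
All 6 sides add in the same direction: B = 6 × 6.42×10⁻⁶ = 3.85×10⁻⁵ T.

B ≈ 38.5 μT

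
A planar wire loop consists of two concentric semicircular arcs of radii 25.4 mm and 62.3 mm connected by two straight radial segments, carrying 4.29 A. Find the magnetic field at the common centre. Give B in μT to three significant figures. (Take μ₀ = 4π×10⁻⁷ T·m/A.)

B ≈ 31.4 μT

The radial connectors point toward the centre, so dl × r̂ = 0 and they contribute nothing.
Each semicircle gives μ₀I/(4R): inner arc 5.31×10⁻⁵ T, outer arc 2.16×10⁻⁵ T.
The two arcs carry current in opposite angular senses, so their fields oppose: B = |5.31×10⁻⁵ − 2.16×10⁻⁵| = 3.14×10⁻⁵ T.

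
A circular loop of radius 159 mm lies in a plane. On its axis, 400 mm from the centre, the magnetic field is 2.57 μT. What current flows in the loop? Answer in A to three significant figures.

I ≈ 12.9 A

On the axis of a loop, B = μ₀IR²/[2(R²+z²)^(3/2)], so I = 2B(R²+z²)^(3/2)/(μ₀R²).
R² + z² = 0.02528 + 0.16 = 0.1853 m²; raised to 3/2 gives 7.98×10⁻² m³.
I = 2 × 2.57×10⁻⁶ × 7.98×10⁻² / (1.26×10⁻⁶ × 0.02528) = 12.9 A.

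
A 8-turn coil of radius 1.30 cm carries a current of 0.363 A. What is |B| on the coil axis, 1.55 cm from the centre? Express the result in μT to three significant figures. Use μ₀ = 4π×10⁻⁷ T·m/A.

B ≈ 37.2 μT

For an N-turn flat coil, B = Nμ₀IR²/[2(R²+z²)^(3/2)] with R = 0.013 m, z = 0.0155 m.
B = 8 × 4.66×10⁻⁶ T = 3.72×10⁻⁵ T.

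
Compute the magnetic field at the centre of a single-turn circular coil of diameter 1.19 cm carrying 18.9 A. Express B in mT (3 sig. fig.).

At the centre of a circular loop the Biot–Savart law gives B = μ₀I/(2R) (so R = 0.00595 m).
B = (4π×10⁻⁷ × 18.9) / (2 × 0.00595) = 2.00×10⁻³ T.

B ≈ 2.00 mT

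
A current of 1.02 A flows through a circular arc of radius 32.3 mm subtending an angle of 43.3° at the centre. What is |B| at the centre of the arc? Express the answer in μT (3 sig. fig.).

The Biot–Savart field of a circular arc at its centre is B = μ₀Iφ/(4πR), with φ = 0.7557 rad.
B = (4π×10⁻⁷ × 1.02 × 0.7557) / (4π × 0.0323) = 2.39×10⁻⁶ T.

B ≈ 2.39 μT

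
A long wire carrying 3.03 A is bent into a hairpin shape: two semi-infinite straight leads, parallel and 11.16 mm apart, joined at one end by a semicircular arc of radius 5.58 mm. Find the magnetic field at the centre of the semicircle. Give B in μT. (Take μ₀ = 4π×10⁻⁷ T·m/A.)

The semicircular arc contributes B_arc = μ₀I·π/(4πR) = μ₀I/(4R) = 1.71×10⁻⁴ T.
Each semi-infinite lead is at perpendicular distance R = 0.00558 m from the centre, with the perpendicular foot at its near end, so it contributes μ₀I/(4πR); both point the same way, together 1.09×10⁻⁴ T.
Arc and leads all point the same direction: B = 1.71×10⁻⁴ + 1.09×10⁻⁴ = 2.79×10⁻⁴ T.

B ≈ 279 μT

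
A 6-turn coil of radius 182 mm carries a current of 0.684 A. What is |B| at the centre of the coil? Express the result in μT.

B ≈ 14.2 μT

For an N-turn flat coil, B = Nμ₀I/(2R) with R = 0.182 m.
B = 6 × 2.36×10⁻⁶ T = 1.42×10⁻⁵ T.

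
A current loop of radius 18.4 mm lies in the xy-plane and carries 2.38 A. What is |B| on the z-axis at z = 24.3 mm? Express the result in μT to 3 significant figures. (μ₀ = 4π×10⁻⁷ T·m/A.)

B ≈ 17.9 μT

On the axis of a circular loop, B = μ₀IR² / [2(R²+z²)^(3/2)].
R² + z² = (0.0184)² + (0.0243)² = 0.0009291 m², and (R²+z²)^(3/2) = 2.83×10⁻⁵ m³.
B = (4π×10⁻⁷ × 2.38 × 0.0003386) / (2 × 2.83×10⁻⁵) = 1.79×10⁻⁵ T.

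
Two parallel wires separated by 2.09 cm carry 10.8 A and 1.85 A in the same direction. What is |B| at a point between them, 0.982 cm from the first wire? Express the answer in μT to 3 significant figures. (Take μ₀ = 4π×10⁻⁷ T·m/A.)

B ≈ 187 μT

Each long wire gives B = μ₀I/(2πd). Distances are d₁ = 0.00982 m and d₂ = 0.01108 m.
B₁ = 2.20×10⁻⁴ T, B₂ = 3.34×10⁻⁵ T.
Between parallel currents the two contributions point in opposite directions, so they subtract. B = |B₁ − B₂| = |2.20×10⁻⁴ − 3.34×10⁻⁵| = 1.87×10⁻⁴ T.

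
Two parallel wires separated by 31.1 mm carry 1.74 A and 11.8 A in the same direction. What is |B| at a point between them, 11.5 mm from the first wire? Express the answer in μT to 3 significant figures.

B ≈ 90.1 μT

Each long wire gives B = μ₀I/(2πd). Distances are d₁ = 0.0115 m and d₂ = 0.0196 m.
B₁ = 3.03×10⁻⁵ T, B₂ = 1.20×10⁻⁴ T.
Between parallel currents the two contributions point in opposite directions, so they subtract. B = |B₁ − B₂| = |3.03×10⁻⁵ − 1.20×10⁻⁴| = 9.01×10⁻⁵ T.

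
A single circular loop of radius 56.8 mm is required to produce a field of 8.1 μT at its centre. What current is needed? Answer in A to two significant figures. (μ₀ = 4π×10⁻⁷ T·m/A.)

I ≈ 0.73 A

At the centre of a circular loop B = μ₀I/(2R), so I = 2RB/μ₀.
With R = 0.0568 m, I = 2 × 0.0568 × 8.10×10⁻⁶ / (4π×10⁻⁷) = 0.732 A.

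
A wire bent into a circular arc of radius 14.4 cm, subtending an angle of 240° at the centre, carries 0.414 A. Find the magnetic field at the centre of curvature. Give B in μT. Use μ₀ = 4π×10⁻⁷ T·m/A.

The Biot–Savart field of a circular arc at its centre is B = μ₀Iφ/(4πR), with φ = 4.189 rad.
B = (4π×10⁻⁷ × 0.414 × 4.189) / (4π × 0.144) = 1.20×10⁻⁶ T.

B ≈ 1.20 μT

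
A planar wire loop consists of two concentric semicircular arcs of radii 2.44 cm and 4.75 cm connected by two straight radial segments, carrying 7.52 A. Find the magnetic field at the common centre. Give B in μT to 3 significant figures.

The radial connectors point toward the centre, so dl × r̂ = 0 and they contribute nothing.
Each semicircle gives μ₀I/(4R): inner arc 9.68×10⁻⁵ T, outer arc 4.97×10⁻⁵ T.
The two arcs carry current in opposite angular senses, so their fields oppose: B = |9.68×10⁻⁵ − 4.97×10⁻⁵| = 4.71×10⁻⁵ T.

B ≈ 47.1 μT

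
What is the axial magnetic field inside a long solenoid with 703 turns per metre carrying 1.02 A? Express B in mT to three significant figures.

Inside a long solenoid, B = μ₀nI with n = 703 turns/m.
B = 4π×10⁻⁷ × 703 × 1.02 = 9.01×10⁻⁴ T.

B ≈ 0.901 mT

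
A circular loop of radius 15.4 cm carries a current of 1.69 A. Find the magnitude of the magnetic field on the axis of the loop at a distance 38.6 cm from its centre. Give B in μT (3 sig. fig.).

B ≈ 0.351 μT

On the axis of a circular loop, B = μ₀IR² / [2(R²+z²)^(3/2)].
R² + z² = (0.154)² + (0.386)² = 0.1727 m², and (R²+z²)^(3/2) = 7.18×10⁻² m³.
B = (4π×10⁻⁷ × 1.69 × 0.02372) / (2 × 7.18×10⁻²) = 3.51×10⁻⁷ T.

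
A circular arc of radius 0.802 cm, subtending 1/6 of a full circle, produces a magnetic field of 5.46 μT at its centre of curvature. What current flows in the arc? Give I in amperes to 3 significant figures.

For a circular arc, B = μ₀Iφ/(4πR) with φ in radians; here φ = 1.047 rad.
So I = 4πRB/(μ₀φ) = 4π × 0.00802 × 5.46×10⁻⁶ / (4π×10⁻⁷ × 1.047) = 0.418 A.

I ≈ 0.418 A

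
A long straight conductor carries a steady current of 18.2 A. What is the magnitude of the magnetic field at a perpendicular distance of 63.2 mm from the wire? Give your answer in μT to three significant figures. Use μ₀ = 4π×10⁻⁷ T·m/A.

For an infinitely long straight wire, B = μ₀I/(2πd).
B = (4π×10⁻⁷ × 18.2) / (2π × 0.0632) = 5.76×10⁻⁵ T.

B ≈ 57.6 μT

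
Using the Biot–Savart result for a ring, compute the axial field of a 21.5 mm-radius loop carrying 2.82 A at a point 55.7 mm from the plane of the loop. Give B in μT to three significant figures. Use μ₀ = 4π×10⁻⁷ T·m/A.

On the axis of a circular loop, B = μ₀IR² / [2(R²+z²)^(3/2)].
R² + z² = (0.0215)² + (0.0557)² = 0.003565 m², and (R²+z²)^(3/2) = 2.13×10⁻⁴ m³.
B = (4π×10⁻⁷ × 2.82 × 0.0004623) / (2 × 2.13×10⁻⁴) = 3.85×10⁻⁶ T.

B ≈ 3.85 μT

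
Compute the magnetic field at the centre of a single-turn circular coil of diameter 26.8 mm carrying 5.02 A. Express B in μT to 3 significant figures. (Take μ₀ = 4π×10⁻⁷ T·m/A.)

At the centre of a circular loop the Biot–Savart law gives B = μ₀I/(2R) (so R = 0.0134 m).
B = (4π×10⁻⁷ × 5.02) / (2 × 0.0134) = 2.35×10⁻⁴ T.

B ≈ 235 μT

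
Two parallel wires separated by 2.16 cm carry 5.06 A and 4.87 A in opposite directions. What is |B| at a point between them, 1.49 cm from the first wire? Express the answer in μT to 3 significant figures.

Each long wire gives B = μ₀I/(2πd). Distances are d₁ = 0.0149 m and d₂ = 0.0067 m.
B₁ = 6.79×10⁻⁵ T, B₂ = 1.45×10⁻⁴ T.
Between antiparallel currents both contributions point the same way, so they add. B = B₁ + B₂ = 6.79×10⁻⁵ + 1.45×10⁻⁴ = 2.13×10⁻⁴ T.

B ≈ 213 μT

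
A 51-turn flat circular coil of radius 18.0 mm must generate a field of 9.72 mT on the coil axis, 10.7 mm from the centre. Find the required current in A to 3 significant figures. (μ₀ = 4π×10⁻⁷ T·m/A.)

For an N-turn coil, B = Nμ₀IR²/[2(R²+z²)^(3/2)] with R = 0.018 m, z = 0.0107 m, so I = 2B(R²+z²)^(3/2)/(Nμ₀R²) = 2 × 9.72×10⁻³ × 9.18×10⁻⁶ / (51 × 4π×10⁻⁷ × 0.000324) = 8.60 A.

I ≈ 8.60 A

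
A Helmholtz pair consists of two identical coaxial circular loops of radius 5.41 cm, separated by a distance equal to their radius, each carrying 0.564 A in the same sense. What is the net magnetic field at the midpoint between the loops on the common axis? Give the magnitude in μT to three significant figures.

B ≈ 9.37 μT

Each loop contributes B = μ₀IR²/[2(R²+z²)^(3/2)] on the axis, with z measured from that loop.
Loop 1 (z = 0.02705 m): B₁ = 4.69×10⁻⁶ T. Loop 2 (z = 0.02705 m): B₂ = 4.69×10⁻⁶ T.
The fields add: B = B₁ + B₂ = 9.37×10⁻⁶ T.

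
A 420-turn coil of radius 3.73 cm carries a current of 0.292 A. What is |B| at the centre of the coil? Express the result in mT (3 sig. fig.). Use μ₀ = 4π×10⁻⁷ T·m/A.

B ≈ 2.07 mT

For an N-turn flat coil, B = Nμ₀I/(2R) with R = 0.0373 m.
B = 420 × 4.92×10⁻⁶ T = 2.07×10⁻³ T.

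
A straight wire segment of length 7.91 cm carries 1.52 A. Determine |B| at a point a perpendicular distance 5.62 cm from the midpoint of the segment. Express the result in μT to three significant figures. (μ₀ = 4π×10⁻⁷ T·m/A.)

For a finite straight segment, B = (μ₀I/4πd)(sinθ₁ + sinθ₂), where θ₁, θ₂ are the angles from the perpendicular to each end.
The perpendicular from the point meets the wire at its midpoint, so each end is L/2 = 0.03955 m away along the wire.
sinθ₁ = 0.03955/√(0.03955²+0.0562²) = 0.5755; sinθ₂ = 0.03955/√(0.03955²+0.0562²) = 0.5755.
B = (4π×10⁻⁷ × 1.52) / (4π × 0.0562) × (0.5755 + 0.5755) = 3.11×10⁻⁶ T.

B ≈ 3.11 μT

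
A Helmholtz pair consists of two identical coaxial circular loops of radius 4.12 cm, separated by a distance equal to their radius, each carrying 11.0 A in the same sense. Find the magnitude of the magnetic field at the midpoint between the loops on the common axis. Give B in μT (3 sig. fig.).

Each loop contributes B = μ₀IR²/[2(R²+z²)^(3/2)] on the axis, with z measured from that loop.
Loop 1 (z = 0.0206 m): B₁ = 1.20×10⁻⁴ T. Loop 2 (z = 0.0206 m): B₂ = 1.20×10⁻⁴ T.
The fields add: B = B₁ + B₂ = 2.40×10⁻⁴ T.

B ≈ 240 μT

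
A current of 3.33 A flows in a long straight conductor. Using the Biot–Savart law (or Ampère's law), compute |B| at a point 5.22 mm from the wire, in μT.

B ≈ 128 μT

For an infinitely long straight wire, B = μ₀I/(2πd).
B = (4π×10⁻⁷ × 3.33) / (2π × 0.00522) = 1.28×10⁻⁴ T.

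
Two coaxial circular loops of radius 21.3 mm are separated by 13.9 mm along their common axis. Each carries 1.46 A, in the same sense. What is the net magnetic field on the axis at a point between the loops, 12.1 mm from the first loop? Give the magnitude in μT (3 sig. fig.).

Each loop contributes B = μ₀IR²/[2(R²+z²)^(3/2)] on the axis, with z measured from that loop.
Loop 1 (z = 0.0121 m): B₁ = 2.83×10⁻⁵ T. Loop 2 (z = 0.0018 m): B₂ = 4.26×10⁻⁵ T.
The fields add: B = B₁ + B₂ = 7.09×10⁻⁵ T.

B ≈ 70.9 μT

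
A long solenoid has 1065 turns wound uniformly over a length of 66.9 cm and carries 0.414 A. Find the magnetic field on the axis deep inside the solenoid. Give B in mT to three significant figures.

Inside a long solenoid, B = μ₀nI with n = 1592 turns/m.
B = 4π×10⁻⁷ × 1592 × 0.414 = 8.28×10⁻⁴ T.

B ≈ 0.828 mT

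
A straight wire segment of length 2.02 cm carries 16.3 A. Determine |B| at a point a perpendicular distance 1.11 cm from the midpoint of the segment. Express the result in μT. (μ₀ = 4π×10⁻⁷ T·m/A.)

For a finite straight segment, B = (μ₀I/4πd)(sinθ₁ + sinθ₂), where θ₁, θ₂ are the angles from the perpendicular to each end.
The perpendicular from the point meets the wire at its midpoint, so each end is L/2 = 0.0101 m away along the wire.
sinθ₁ = 0.0101/√(0.0101²+0.0111²) = 0.6730; sinθ₂ = 0.0101/√(0.0101²+0.0111²) = 0.6730.
B = (4π×10⁻⁷ × 16.3) / (4π × 0.0111) × (0.6730 + 0.6730) = 1.98×10⁻⁴ T.

B ≈ 198 μT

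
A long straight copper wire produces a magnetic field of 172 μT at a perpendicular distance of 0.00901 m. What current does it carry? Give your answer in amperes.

For a long straight wire B = μ₀I/(2πd), so I = 2πdB/μ₀.
I = 2π × 0.00901 × 1.72×10⁻⁴ / (4π×10⁻⁷) = 7.75 A.

I ≈ 7.75 A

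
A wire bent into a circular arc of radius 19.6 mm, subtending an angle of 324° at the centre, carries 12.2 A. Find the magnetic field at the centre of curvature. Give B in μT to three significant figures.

B ≈ 352 μT

The Biot–Savart field of a circular arc at its centre is B = μ₀Iφ/(4πR), with φ = 5.655 rad.
B = (4π×10⁻⁷ × 12.2 × 5.655) / (4π × 0.0196) = 3.52×10⁻⁴ T.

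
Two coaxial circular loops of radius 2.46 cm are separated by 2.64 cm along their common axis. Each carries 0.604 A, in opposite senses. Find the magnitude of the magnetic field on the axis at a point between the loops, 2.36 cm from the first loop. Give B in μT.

B ≈ 9.33 μT

Each loop contributes B = μ₀IR²/[2(R²+z²)^(3/2)] on the axis, with z measured from that loop.
Loop 1 (z = 0.0236 m): B₁ = 5.80×10⁻⁶ T. Loop 2 (z = 0.0028 m): B₂ = 1.51×10⁻⁵ T.
The fields oppose: B = |B₁ − B₂| = 9.33×10⁻⁶ T.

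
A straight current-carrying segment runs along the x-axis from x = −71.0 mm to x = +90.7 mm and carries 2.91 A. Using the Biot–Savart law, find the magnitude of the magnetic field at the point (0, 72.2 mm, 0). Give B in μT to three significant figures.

B ≈ 5.98 μT

For a finite straight segment, B = (μ₀I/4πd)(sinθ₁ + sinθ₂), where θ₁, θ₂ are the angles from the perpendicular to each end.
The perpendicular distance is d = 0.0722 m; the end-offsets along the wire are a = 0.071 m and b = 0.0907 m.
sinθ₁ = 0.071/√(0.071²+0.0722²) = 0.7012; sinθ₂ = 0.0907/√(0.0907²+0.0722²) = 0.7824.
B = (4π×10⁻⁷ × 2.91) / (4π × 0.0722) × (0.7012 + 0.7824) = 5.98×10⁻⁶ T.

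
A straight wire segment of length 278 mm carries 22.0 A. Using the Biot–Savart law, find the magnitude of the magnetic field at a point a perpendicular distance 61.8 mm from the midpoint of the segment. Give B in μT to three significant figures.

For a finite straight segment, B = (μ₀I/4πd)(sinθ₁ + sinθ₂), where θ₁, θ₂ are the angles from the perpendicular to each end.
The perpendicular from the point meets the wire at its midpoint, so each end is L/2 = 0.139 m away along the wire.
sinθ₁ = 0.139/√(0.139²+0.0618²) = 0.9138; sinθ₂ = 0.139/√(0.139²+0.0618²) = 0.9138.
B = (4π×10⁻⁷ × 22.0) / (4π × 0.0618) × (0.9138 + 0.9138) = 6.51×10⁻⁵ T.

B ≈ 65.1 μT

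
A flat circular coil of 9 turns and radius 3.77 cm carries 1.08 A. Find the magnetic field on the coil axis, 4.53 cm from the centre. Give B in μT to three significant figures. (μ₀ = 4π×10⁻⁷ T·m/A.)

For an N-turn flat coil, B = Nμ₀IR²/[2(R²+z²)^(3/2)] with R = 0.0377 m, z = 0.0453 m.
B = 9 × 4.71×10⁻⁶ T = 4.24×10⁻⁵ T.

B ≈ 42.4 μT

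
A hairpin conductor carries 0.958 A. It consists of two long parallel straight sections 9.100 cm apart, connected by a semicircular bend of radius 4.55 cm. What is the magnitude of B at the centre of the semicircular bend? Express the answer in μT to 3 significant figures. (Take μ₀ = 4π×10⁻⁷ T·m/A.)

B ≈ 10.8 μT

The semicircular arc contributes B_arc = μ₀I·π/(4πR) = μ₀I/(4R) = 6.61×10⁻⁶ T.
Each semi-infinite lead is at perpendicular distance R = 0.0455 m from the centre, with the perpendicular foot at its near end, so it contributes μ₀I/(4πR); both point the same way, together 4.21×10⁻⁶ T.
Arc and leads all point the same direction: B = 6.61×10⁻⁶ + 4.21×10⁻⁶ = 1.08×10⁻⁵ T.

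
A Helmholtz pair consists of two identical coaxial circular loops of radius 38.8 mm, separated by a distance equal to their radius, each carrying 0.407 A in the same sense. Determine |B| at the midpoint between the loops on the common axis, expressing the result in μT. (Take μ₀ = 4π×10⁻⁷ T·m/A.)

Each loop contributes B = μ₀IR²/[2(R²+z²)^(3/2)] on the axis, with z measured from that loop.
Loop 1 (z = 0.0194 m): B₁ = 4.72×10⁻⁶ T. Loop 2 (z = 0.0194 m): B₂ = 4.72×10⁻⁶ T.
The fields add: B = B₁ + B₂ = 9.43×10⁻⁶ T.

B ≈ 9.43 μT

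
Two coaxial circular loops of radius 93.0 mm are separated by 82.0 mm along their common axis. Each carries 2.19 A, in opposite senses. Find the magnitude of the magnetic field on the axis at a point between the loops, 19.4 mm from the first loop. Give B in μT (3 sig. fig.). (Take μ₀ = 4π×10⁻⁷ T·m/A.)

Each loop contributes B = μ₀IR²/[2(R²+z²)^(3/2)] on the axis, with z measured from that loop.
Loop 1 (z = 0.0194 m): B₁ = 1.39×10⁻⁵ T. Loop 2 (z = 0.0626 m): B₂ = 8.45×10⁻⁶ T.
The fields oppose: B = |B₁ − B₂| = 5.43×10⁻⁶ T.

B ≈ 5.43 μT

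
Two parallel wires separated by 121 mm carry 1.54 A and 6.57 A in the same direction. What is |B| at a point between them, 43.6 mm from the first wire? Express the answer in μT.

Each long wire gives B = μ₀I/(2πd). Distances are d₁ = 0.0436 m and d₂ = 0.0774 m.
B₁ = 7.06×10⁻⁶ T, B₂ = 1.70×10⁻⁵ T.
Between parallel currents the two contributions point in opposite directions, so they subtract. B = |B₁ − B₂| = |7.06×10⁻⁶ − 1.70×10⁻⁵| = 9.91×10⁻⁶ T.

B ≈ 9.91 μT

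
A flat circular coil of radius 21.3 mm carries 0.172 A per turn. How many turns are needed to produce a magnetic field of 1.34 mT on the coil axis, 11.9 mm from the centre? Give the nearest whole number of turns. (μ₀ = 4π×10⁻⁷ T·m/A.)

N = 397

For an N-turn coil, B = Nμ₀IR²/[2(R²+z²)^(3/2)]. A single turn gives B₁ = 3.38×10⁻⁶ T with R = 0.0213 m, z = 0.0119 m.
N = B/B₁ = 1.34×10⁻³ / 3.38×10⁻⁶ = 396.95.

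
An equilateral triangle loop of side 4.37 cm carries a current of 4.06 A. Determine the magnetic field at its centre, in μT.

B ≈ 167 μT

Each side is a finite straight segment at perpendicular distance d = a/(2 tan(π/3)) = 0.01262 m from the centre, with end-angles ±π/3.
One side contributes B₁ = (μ₀I/4πd)·2 sin(π/3) = 5.57×10⁻⁵ T.
All 3 sides add in the same direction: B = 3 × 5.57×10⁻⁵ = 1.67×10⁻⁴ T.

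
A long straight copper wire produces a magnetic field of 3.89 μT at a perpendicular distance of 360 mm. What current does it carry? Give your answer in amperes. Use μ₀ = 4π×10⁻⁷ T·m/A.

I ≈ 7.00 A

For a long straight wire B = μ₀I/(2πd), so I = 2πdB/μ₀.
I = 2π × 0.36 × 3.89×10⁻⁶ / (4π×10⁻⁷) = 7.00 A.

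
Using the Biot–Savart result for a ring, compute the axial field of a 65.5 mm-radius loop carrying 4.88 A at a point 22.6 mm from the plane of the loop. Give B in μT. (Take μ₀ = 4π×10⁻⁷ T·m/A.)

B ≈ 39.5 μT

On the axis of a circular loop, B = μ₀IR² / [2(R²+z²)^(3/2)].
R² + z² = (0.0655)² + (0.0226)² = 0.004801 m², and (R²+z²)^(3/2) = 3.33×10⁻⁴ m³.
B = (4π×10⁻⁷ × 4.88 × 0.00429) / (2 × 3.33×10⁻⁴) = 3.95×10⁻⁵ T.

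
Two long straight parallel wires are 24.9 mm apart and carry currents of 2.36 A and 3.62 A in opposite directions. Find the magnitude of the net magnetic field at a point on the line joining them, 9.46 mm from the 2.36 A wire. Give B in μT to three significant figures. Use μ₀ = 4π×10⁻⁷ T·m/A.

B ≈ 96.8 μT

Each long wire gives B = μ₀I/(2πd). Distances are d₁ = 0.00946 m and d₂ = 0.01544 m.
B₁ = 4.99×10⁻⁵ T, B₂ = 4.69×10⁻⁵ T.
Between antiparallel currents both contributions point the same way, so they add. B = B₁ + B₂ = 4.99×10⁻⁵ + 4.69×10⁻⁵ = 9.68×10⁻⁵ T.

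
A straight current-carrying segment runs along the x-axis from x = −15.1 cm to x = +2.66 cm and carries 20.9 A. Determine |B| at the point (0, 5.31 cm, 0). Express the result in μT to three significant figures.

B ≈ 54.8 μT

For a finite straight segment, B = (μ₀I/4πd)(sinθ₁ + sinθ₂), where θ₁, θ₂ are the angles from the perpendicular to each end.
The perpendicular distance is d = 0.0531 m; the end-offsets along the wire are a = 0.151 m and b = 0.0266 m.
sinθ₁ = 0.151/√(0.151²+0.0531²) = 0.9434; sinθ₂ = 0.0266/√(0.0266²+0.0531²) = 0.4479.
B = (4π×10⁻⁷ × 20.9) / (4π × 0.0531) × (0.9434 + 0.4479) = 5.48×10⁻⁵ T.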